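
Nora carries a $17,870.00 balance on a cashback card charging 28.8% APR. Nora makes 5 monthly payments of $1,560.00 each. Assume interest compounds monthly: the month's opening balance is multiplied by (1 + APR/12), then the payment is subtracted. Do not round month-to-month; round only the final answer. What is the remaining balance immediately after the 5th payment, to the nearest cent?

Monthly rate r = 28.8%/12 = 2.4% = 0.024.
Each month: B ← B·(1+r) − $1,560.00.
Month 1: interest $428.88; balance after payment $16,738.88.
Month 2: interest $401.73; balance after payment $15,580.61.
Month 3: interest $373.93; balance after payment $14,394.55.
Month 4: interest $345.47; balance after payment $13,180.02.
Month 5: interest $316.32; balance after payment $11,936.34.

$11,936.34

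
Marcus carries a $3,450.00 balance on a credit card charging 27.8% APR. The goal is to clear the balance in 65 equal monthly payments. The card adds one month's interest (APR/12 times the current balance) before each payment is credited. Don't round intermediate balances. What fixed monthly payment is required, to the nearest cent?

Monthly rate r = 27.8%/12 = 2.31667% = 0.0231667.
Level-payment amortization: P = B₀·r / (1 − (1+r)^(−n)) = 3450.00·0.0231667 / (1 − 1.02317^(−65)).
Denominator 1 − (1+r)^(−65) = 0.77432414.
P = 79.925 / 0.77432414 ≈ 103.22.

$103.22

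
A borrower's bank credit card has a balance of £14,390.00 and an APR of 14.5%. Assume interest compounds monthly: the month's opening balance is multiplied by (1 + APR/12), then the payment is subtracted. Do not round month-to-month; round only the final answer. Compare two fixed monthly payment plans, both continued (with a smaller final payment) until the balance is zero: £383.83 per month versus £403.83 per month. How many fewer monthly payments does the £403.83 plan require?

Monthly rate r = 14.5%/12 = 1.20833% = 0.0120833.
At £383.83/mo: n = ⌈−ln(1 − rB₀/P)/ln(1+r)⌉ = 51 payments (last £89.27); total interest = total paid − £14,390.00 = £4,890.77.
At £403.83/mo: 47 payments (last £357.53); total interest £4,543.71.
Payments saved = 51 − 47 = 4.

4 fewer payments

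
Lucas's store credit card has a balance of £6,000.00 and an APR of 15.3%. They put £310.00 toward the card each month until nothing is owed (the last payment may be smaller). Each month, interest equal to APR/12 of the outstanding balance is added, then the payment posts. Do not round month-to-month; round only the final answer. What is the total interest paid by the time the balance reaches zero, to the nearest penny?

£934.56

Monthly rate r = 15.3%/12 = 1.275% = 0.01275.
Payoff takes n = ⌈−ln(1 − rB₀/P)/ln(1+r)⌉ = ⌈22.368⌉ = 23 payments; the last is £114.56.
Total paid = 22·£310.00 + £114.56 = £6,934.56.
Total interest = total paid − principal = £6,934.56 − £6,000.00 = £934.56.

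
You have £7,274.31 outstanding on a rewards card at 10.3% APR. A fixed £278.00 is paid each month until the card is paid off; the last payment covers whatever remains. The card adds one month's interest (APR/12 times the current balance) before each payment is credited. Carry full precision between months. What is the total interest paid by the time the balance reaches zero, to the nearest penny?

£999.89

Monthly rate r = 10.3%/12 = 0.858333% = 0.00858333.
Payoff takes n = ⌈−ln(1 − rB₀/P)/ln(1+r)⌉ = ⌈29.763⌉ = 30 payments; the last is £212.20.
Total paid = 29·£278.00 + £212.20 = £8,274.20.
Total interest = total paid − principal = £8,274.20 − £7,274.31 = £999.89.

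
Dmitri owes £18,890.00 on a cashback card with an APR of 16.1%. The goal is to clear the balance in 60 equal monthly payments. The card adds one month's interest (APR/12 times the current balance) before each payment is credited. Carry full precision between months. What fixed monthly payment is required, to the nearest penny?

£460.37

Monthly rate r = 16.1%/12 = 1.34167% = 0.0134167.
Level-payment amortization: P = B₀·r / (1 − (1+r)^(−n)) = 18890.00·0.0134167 / (1 − 1.01342^(−60)).
Denominator 1 − (1+r)^(−60) = 0.55051267.
P = 253.441 / 0.55051267 ≈ 460.37.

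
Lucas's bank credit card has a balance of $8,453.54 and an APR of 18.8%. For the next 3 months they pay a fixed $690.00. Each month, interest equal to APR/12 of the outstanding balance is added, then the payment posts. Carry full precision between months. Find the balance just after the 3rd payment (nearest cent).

$6,754.51

Monthly rate r = 18.8%/12 = 1.56667% = 0.0156667.
Each month: B ← B·(1+r) − $690.00.
Month 1: interest $132.44; balance after payment $7,895.98.
Month 2: interest $123.70; balance after payment $7,329.68.
Month 3: interest $114.83; balance after payment $6,754.51.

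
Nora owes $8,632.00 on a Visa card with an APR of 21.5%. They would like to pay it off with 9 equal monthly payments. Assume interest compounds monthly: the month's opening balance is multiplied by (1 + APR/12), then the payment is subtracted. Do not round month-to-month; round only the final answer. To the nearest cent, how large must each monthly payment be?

Monthly rate r = 21.5%/12 = 1.79167% = 0.0179167.
Level-payment amortization: P = B₀·r / (1 − (1+r)^(−n)) = 8632.00·0.0179167 / (1 − 1.01792^(−9)).
Denominator 1 − (1+r)^(−9) = 0.147704937.
P = 154.657 / 0.147704937 ≈ 1047.06.

$1,047.06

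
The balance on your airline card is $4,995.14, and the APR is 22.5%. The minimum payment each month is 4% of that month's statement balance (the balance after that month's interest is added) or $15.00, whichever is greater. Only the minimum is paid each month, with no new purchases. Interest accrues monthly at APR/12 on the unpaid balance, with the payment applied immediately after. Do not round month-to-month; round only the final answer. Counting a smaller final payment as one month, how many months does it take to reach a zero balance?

Monthly rate r = 22.5%/12 = 1.875% = 0.01875.
While 4% of the post-interest balance exceeds $15.00, each month B ← (B·(1+r))·(1 − 0.04), i.e. B shrinks by the factor (1+r)·0.96 = 0.978.
This holds for months 1–118. Entering month 119 the balance is $361.85; 4% of the post-interest balance is now below $15.00, so the flat $15.00 minimum applies from here.
From month 119 a fixed $15.00 at rate r clears $361.85 in 33 more payments. Total: 118 + 33 = 151 months.

151 months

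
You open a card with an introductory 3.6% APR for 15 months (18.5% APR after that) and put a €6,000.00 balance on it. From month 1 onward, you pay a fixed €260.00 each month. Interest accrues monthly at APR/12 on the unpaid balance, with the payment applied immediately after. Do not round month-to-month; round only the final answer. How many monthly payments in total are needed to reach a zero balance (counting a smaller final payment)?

25 months

Promo months 1–15 at r₀ = 3.6%/12 = 0.003; months 16+ at r₁ = 18.5%/12 = 0.0154167.
After month 15: iterate B ← B·(1+r₀) − €260.00 for 15 months → €2,292.77.
Then at r₁ with €260.00/mo: n₂ = −ln(1 − r₁·B/P)/ln(1+r₁) ≈ 9.55 → 10 more payments.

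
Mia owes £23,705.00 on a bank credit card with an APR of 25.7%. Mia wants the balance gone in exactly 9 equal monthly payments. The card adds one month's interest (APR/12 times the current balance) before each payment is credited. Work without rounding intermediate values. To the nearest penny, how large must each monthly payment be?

Monthly rate r = 25.7%/12 = 2.14167% = 0.0214167.
Level-payment amortization: P = B₀·r / (1 − (1+r)^(−n)) = 23705.00·0.0214167 / (1 − 1.02142^(−9)).
Denominator 1 − (1+r)^(−9) = 0.173631908.
P = 507.682 / 0.173631908 ≈ 2923.90.

£2,923.90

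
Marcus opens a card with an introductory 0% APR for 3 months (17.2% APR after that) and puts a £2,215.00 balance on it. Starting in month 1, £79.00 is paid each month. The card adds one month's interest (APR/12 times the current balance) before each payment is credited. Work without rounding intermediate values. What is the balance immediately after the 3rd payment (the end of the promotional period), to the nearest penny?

Promo months 1–3 at r₀ = 0%/12 = 0; months 4+ at r₁ = 17.2%/12 = 0.0143333.
After month 3 (no interest yet): B = £2,215.00 − 3·£79.00 = £1,978.00.

£1,978.00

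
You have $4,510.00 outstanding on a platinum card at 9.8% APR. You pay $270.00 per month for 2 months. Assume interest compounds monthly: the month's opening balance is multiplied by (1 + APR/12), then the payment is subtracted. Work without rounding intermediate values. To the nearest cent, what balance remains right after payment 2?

$4,041.76

Monthly rate r = 9.8%/12 = 0.816667% = 0.00816667.
Each month: B ← B·(1+r) − $270.00.
Month 1: interest $36.83; balance after payment $4,276.83.
Month 2: interest $34.93; balance after payment $4,041.76.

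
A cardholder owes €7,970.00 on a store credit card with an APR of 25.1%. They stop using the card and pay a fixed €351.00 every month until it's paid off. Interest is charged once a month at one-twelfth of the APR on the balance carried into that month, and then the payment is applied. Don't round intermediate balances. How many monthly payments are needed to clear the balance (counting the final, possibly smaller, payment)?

Monthly rate r = 25.1%/12 = 2.09167% = 0.0209167.
Recurrence: B ← B·(1+r) − €351.00.
Month 1: interest €166.71; balance after payment €7,785.71.
Month 2: interest €162.85; balance after payment €7,597.56.
Closed form: n = −ln(1 − rB₀/P)/ln(1+r) = −ln(0.52505)/ln(1.02092) ≈ 31.122, so the balance reaches zero during payment 32.

32 months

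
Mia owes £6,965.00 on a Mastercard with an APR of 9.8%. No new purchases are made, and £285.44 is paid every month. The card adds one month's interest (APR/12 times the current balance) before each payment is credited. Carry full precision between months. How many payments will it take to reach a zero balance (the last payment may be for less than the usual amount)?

28 months

Monthly rate r = 9.8%/12 = 0.816667% = 0.00816667.
Recurrence: B ← B·(1+r) − £285.44.
Month 1: interest £56.88; balance after payment £6,736.44.
Month 2: interest £55.01; balance after payment £6,506.02.
Closed form: n = −ln(1 − rB₀/P)/ln(1+r) = −ln(0.80073)/ln(1.00817) ≈ 27.324, so the balance reaches zero during payment 28.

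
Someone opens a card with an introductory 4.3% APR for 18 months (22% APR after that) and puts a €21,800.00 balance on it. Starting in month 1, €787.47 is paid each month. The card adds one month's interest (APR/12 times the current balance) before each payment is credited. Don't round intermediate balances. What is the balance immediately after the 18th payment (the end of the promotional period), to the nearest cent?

Promo months 1–18 at r₀ = 4.3%/12 = 0.00358333; months 19+ at r₁ = 22%/12 = 0.0183333.
After month 18: iterate B ← B·(1+r₀) − €787.47 for 18 months → €8,635.20.

€8,635.20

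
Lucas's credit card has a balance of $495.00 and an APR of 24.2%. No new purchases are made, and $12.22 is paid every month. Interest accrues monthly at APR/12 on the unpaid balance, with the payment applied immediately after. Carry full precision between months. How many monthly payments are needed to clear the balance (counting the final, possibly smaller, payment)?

86 payments

Monthly rate r = 24.2%/12 = 2.01667% = 0.0201667.
Recurrence: B ← B·(1+r) − $12.22.
Month 1: interest $9.98; balance after payment $492.76.
Month 2: interest $9.94; balance after payment $490.48.
Closed form: n = −ln(1 − rB₀/P)/ln(1+r) = −ln(0.1831)/ln(1.02017) ≈ 85.030, so the balance reaches zero during payment 86.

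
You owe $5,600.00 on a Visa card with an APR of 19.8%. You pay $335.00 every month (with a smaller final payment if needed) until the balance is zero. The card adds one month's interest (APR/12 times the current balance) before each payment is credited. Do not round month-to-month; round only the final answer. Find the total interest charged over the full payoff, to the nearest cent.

$1,006.58

Monthly rate r = 19.8%/12 = 1.65% = 0.0165.
Payoff takes n = ⌈−ln(1 − rB₀/P)/ln(1+r)⌉ = ⌈19.719⌉ = 20 payments; the last is $241.58.
Total paid = 19·$335.00 + $241.58 = $6,606.58.
Total interest = total paid − principal = $6,606.58 − $5,600.00 = $1,006.58.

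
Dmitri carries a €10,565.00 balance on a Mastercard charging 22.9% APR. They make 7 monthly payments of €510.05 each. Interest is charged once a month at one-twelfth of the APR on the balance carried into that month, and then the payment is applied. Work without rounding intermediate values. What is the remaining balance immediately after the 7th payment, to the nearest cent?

Monthly rate r = 22.9%/12 = 1.90833% = 0.0190833.
Each month: B ← B·(1+r) − €510.05.
Month 1: interest €201.62; balance after payment €10,256.57.
Month 2: interest €195.73; balance after payment €9,942.24.
Month 3: interest €189.73; balance after payment €9,621.93.
Month 4: interest €183.62; balance after payment €9,295.49.
Month 5: interest €177.39; balance after payment €8,962.83.
Month 6: interest €171.04; balance after payment €8,623.82.
Month 7: interest €164.57; balance after payment €8,278.35.

€8,278.35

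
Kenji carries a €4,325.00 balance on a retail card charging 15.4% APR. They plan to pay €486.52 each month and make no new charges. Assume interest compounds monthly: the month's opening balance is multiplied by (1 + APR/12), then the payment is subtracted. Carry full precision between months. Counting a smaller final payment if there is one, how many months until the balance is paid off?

Monthly rate r = 15.4%/12 = 1.28333% = 0.0128333.
Recurrence: B ← B·(1+r) − €486.52.
Month 1: interest €55.50; balance after payment €3,893.98.
Month 2: interest €49.97; balance after payment €3,457.44.
Closed form: n = −ln(1 − rB₀/P)/ln(1+r) = −ln(0.88592)/ln(1.01283) ≈ 9.499, so the balance reaches zero during payment 10.

10 payments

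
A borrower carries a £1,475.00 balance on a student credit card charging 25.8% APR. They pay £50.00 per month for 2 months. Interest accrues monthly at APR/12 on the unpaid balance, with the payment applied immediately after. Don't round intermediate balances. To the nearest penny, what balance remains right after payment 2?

£1,438.03

Monthly rate r = 25.8%/12 = 2.15% = 0.0215.
Each month: B ← B·(1+r) − £50.00.
Month 1: interest £31.71; balance after payment £1,456.71.
Month 2: interest £31.32; balance after payment £1,438.03.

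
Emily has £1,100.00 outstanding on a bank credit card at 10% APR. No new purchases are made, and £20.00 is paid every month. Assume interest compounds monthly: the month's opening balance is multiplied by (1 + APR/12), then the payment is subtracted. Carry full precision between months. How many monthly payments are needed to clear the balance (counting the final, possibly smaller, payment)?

74 payments

Monthly rate r = 10%/12 = 0.833333% = 0.00833333.
Recurrence: B ← B·(1+r) − £20.00.
Month 1: interest £9.17; balance after payment £1,089.17.
Month 2: interest £9.08; balance after payment £1,078.24.
Closed form: n = −ln(1 − rB₀/P)/ln(1+r) = −ln(0.54167)/ln(1.00833) ≈ 73.879, so the balance reaches zero during payment 74.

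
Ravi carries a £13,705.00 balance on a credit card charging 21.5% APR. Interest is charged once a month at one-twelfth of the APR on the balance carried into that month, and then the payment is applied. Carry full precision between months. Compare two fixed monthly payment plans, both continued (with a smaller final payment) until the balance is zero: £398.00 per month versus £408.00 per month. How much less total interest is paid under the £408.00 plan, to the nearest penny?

Monthly rate r = 21.5%/12 = 1.79167% = 0.0179167.
At £398.00/mo: n = ⌈−ln(1 − rB₀/P)/ln(1+r)⌉ = 55 payments (last £15.07); total interest = total paid − £13,705.00 = £7,802.07.
At £408.00/mo: 52 payments (last £350.20); total interest £7,453.20.
Interest saved = £7,802.07 − £7,453.20 = £348.87.

£348.87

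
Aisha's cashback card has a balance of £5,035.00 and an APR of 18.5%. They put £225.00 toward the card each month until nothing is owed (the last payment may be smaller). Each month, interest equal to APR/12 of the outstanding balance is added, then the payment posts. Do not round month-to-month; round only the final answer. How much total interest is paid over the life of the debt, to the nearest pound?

Monthly rate r = 18.5%/12 = 1.54167% = 0.0154167.
Payoff takes n = ⌈−ln(1 − rB₀/P)/ln(1+r)⌉ = ⌈27.656⌉ = 28 payments; the last is £147.93.
Total paid = 27·£225.00 + £147.93 = £6,222.93.
Total interest = total paid − principal = £6,222.93 − £5,035.00 = £1,187.93.

£1,188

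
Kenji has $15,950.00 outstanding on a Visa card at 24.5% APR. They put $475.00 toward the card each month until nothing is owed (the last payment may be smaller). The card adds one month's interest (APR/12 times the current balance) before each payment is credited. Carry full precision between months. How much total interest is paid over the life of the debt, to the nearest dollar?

Monthly rate r = 24.5%/12 = 2.04167% = 0.0204167.
Payoff takes n = ⌈−ln(1 − rB₀/P)/ln(1+r)⌉ = ⌈57.246⌉ = 58 payments; the last is $117.58.
Total paid = 57·$475.00 + $117.58 = $27,192.58.
Total interest = total paid − principal = $27,192.58 − $15,950.00 = $11,242.58.

$11,243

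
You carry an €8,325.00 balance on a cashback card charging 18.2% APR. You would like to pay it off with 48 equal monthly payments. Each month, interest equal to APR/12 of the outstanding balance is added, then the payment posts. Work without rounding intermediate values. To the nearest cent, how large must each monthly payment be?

Monthly rate r = 18.2%/12 = 1.51667% = 0.0151667.
Level-payment amortization: P = B₀·r / (1 − (1+r)^(−n)) = 8325.00·0.0151667 / (1 − 1.01517^(−48)).
Denominator 1 − (1+r)^(−48) = 0.514479868.
P = 126.263 / 0.514479868 ≈ 245.42.

€245.42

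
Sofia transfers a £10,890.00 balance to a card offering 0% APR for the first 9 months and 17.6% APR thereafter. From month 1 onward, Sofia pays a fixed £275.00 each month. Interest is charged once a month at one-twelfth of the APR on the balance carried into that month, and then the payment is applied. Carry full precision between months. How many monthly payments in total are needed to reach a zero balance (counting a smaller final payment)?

50 payments

Promo months 1–9 at r₀ = 0%/12 = 0; months 10+ at r₁ = 17.6%/12 = 0.0146667.
After month 9 (no interest yet): B = £10,890.00 − 9·£275.00 = £8,415.00.
Then at r₁ with £275.00/mo: n₂ = −ln(1 − r₁·B/P)/ln(1+r₁) ≈ 40.91 → 41 more payments.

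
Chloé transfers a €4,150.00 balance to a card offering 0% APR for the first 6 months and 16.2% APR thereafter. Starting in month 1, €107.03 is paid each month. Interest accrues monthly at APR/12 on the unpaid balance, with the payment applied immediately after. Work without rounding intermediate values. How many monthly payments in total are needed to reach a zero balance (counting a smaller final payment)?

Promo months 1–6 at r₀ = 0%/12 = 0; months 7+ at r₁ = 16.2%/12 = 0.0135.
After month 6 (no interest yet): B = €4,150.00 − 6·€107.03 = €3,507.82.
Then at r₁ with €107.03/mo: n₂ = −ln(1 − r₁·B/P)/ln(1+r₁) ≈ 43.57 → 44 more payments.

50 payments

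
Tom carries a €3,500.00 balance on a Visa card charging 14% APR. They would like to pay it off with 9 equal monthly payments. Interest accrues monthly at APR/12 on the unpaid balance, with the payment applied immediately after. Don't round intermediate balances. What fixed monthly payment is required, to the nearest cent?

Monthly rate r = 14%/12 = 1.16667% = 0.0116667.
Level-payment amortization: P = B₀·r / (1 − (1+r)^(−n)) = 3500.00·0.0116667 / (1 − 1.01167^(−9)).
Denominator 1 − (1+r)^(−9) = 0.0991281142.
P = 40.8333 / 0.0991281142 ≈ 411.92.

€411.92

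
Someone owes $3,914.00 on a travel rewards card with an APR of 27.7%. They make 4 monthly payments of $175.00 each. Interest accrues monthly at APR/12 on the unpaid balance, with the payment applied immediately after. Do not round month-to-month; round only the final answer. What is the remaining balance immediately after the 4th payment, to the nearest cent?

Monthly rate r = 27.7%/12 = 2.30833% = 0.0230833.
Each month: B ← B·(1+r) − $175.00.
Month 1: interest $90.35; balance after payment $3,829.35.
Month 2: interest $88.39; balance after payment $3,742.74.
Month 3: interest $86.39; balance after payment $3,654.14.
Month 4: interest $84.35; balance after payment $3,563.49.

$3,563.49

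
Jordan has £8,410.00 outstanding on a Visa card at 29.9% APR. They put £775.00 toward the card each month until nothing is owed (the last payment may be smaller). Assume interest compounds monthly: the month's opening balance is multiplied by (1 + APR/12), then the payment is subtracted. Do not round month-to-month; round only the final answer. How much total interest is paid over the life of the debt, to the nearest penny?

Monthly rate r = 29.9%/12 = 2.49167% = 0.0249167.
Payoff takes n = ⌈−ln(1 − rB₀/P)/ln(1+r)⌉ = ⌈12.809⌉ = 13 payments; the last is £628.24.
Total paid = 12·£775.00 + £628.24 = £9,928.24.
Total interest = total paid − principal = £9,928.24 − £8,410.00 = £1,518.24.

£1,518.24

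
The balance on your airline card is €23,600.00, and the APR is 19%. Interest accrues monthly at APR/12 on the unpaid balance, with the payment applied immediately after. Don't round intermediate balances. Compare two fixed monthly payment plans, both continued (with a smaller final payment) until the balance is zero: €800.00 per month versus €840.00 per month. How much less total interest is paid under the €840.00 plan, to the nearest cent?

€582.55

Monthly rate r = 19%/12 = 1.58333% = 0.0158333.
At €800.00/mo: n = ⌈−ln(1 − rB₀/P)/ln(1+r)⌉ = 41 payments (last €52.25); total interest = total paid − €23,600.00 = €8,452.25.
At €840.00/mo: 38 payments (last €389.70); total interest €7,869.70.
Interest saved = €8,452.25 − €7,869.70 = €582.55.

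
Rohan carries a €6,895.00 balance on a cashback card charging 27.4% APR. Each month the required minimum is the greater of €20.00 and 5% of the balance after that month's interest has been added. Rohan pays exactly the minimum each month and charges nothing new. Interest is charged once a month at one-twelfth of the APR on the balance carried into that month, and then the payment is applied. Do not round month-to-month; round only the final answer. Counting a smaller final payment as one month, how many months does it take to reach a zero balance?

Monthly rate r = 27.4%/12 = 2.28333% = 0.0228333.
While 5% of the post-interest balance exceeds €20.00, each month B ← (B·(1+r))·(1 − 0.05), i.e. B shrinks by the factor (1+r)·0.95 = 0.97169.
This holds for months 1–100. Entering month 101 the balance is €390.29; 5% of the post-interest balance is now below €20.00, so the flat €20.00 minimum applies from here.
From month 101 a fixed €20.00 at rate r clears €390.29 in 27 more payments. Total: 100 + 27 = 127 months.

127 months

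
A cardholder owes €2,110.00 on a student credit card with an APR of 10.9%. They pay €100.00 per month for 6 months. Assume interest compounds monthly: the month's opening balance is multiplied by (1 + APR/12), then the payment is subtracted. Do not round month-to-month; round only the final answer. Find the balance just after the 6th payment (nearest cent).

Monthly rate r = 10.9%/12 = 0.908333% = 0.00908333.
Each month: B ← B·(1+r) − €100.00.
Month 1: interest €19.17; balance after payment €2,029.17.
Month 2: interest €18.43; balance after payment €1,947.60.
Month 3: interest €17.69; balance after payment €1,865.29.
Month 4: interest €16.94; balance after payment €1,782.23.
Month 5: interest €16.19; balance after payment €1,698.42.
Month 6: interest €15.43; balance after payment €1,613.85.

€1,613.85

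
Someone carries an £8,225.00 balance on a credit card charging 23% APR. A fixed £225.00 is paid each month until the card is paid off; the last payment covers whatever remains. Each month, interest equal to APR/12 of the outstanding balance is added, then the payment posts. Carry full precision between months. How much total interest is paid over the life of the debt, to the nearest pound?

Monthly rate r = 23%/12 = 1.91667% = 0.0191667.
Payoff takes n = ⌈−ln(1 − rB₀/P)/ln(1+r)⌉ = ⌈63.530⌉ = 64 payments; the last is £119.78.
Total paid = 63·£225.00 + £119.78 = £14,294.78.
Total interest = total paid − principal = £14,294.78 − £8,225.00 = £6,069.78.

£6,070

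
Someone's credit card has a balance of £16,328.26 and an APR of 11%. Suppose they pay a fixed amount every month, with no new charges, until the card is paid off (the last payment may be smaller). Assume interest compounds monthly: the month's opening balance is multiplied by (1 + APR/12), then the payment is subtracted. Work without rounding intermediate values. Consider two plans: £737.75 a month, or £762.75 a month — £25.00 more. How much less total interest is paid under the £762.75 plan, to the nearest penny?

Monthly rate r = 11%/12 = 0.916667% = 0.00916667.
At £737.75/mo: n = ⌈−ln(1 − rB₀/P)/ln(1+r)⌉ = 25 payments (last £627.34); total interest = total paid − £16,328.26 = £2,005.08.
At £762.75/mo: 24 payments (last £716.68); total interest £1,931.67.
Interest saved = £2,005.08 − £1,931.67 = £73.41.

£73.41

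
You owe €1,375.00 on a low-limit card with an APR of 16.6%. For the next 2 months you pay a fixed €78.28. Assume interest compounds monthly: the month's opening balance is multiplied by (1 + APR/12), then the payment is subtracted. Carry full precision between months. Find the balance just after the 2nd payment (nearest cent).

€1,255.66

Monthly rate r = 16.6%/12 = 1.38333% = 0.0138333.
Each month: B ← B·(1+r) − €78.28.
Month 1: interest €19.02; balance after payment €1,315.74.
Month 2: interest €18.20; balance after payment €1,255.66.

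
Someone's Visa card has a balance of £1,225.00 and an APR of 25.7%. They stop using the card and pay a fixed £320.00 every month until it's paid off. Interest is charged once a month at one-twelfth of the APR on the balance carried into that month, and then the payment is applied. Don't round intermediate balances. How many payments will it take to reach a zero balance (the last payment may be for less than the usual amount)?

Monthly rate r = 25.7%/12 = 2.14167% = 0.0214167.
Recurrence: B ← B·(1+r) − £320.00.
Month 1: interest £26.24; balance after payment £931.24.
Month 2: interest £19.94; balance after payment £631.18.
Month 3: interest £13.52; balance after payment £324.70.
Month 4: interest £6.95; balance after payment £11.65.
Month 5: interest £0.25; balance after payment £0.00.

5 payments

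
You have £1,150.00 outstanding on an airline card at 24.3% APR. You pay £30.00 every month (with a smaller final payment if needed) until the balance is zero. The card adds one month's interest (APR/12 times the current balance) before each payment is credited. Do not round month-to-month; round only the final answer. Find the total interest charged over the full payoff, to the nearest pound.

Monthly rate r = 24.3%/12 = 2.025% = 0.02025.
Payoff takes n = ⌈−ln(1 − rB₀/P)/ln(1+r)⌉ = ⌈74.683⌉ = 75 payments; the last is £20.56.
Total paid = 74·£30.00 + £20.56 = £2,240.56.
Total interest = total paid − principal = £2,240.56 − £1,150.00 = £1,090.56.

£1,091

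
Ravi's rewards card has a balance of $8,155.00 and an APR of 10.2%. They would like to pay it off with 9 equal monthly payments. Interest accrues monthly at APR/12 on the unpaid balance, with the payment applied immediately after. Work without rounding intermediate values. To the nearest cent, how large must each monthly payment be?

$945.06

Monthly rate r = 10.2%/12 = 0.85% = 0.0085.
Level-payment amortization: P = B₀·r / (1 − (1+r)^(−n)) = 8155.00·0.0085 / (1 − 1.0085^(−9)).
Denominator 1 − (1+r)^(−9) = 0.0733475527.
P = 69.3175 / 0.0733475527 ≈ 945.06.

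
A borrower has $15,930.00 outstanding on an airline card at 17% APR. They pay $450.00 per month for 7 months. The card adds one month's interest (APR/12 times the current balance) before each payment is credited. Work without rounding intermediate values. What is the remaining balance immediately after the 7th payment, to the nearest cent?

Monthly rate r = 17%/12 = 1.41667% = 0.0141667.
Each month: B ← B·(1+r) − $450.00.
Month 1: interest $225.67; balance after payment $15,705.67.
Month 2: interest $222.50; balance after payment $15,478.17.
Month 3: interest $219.27; balance after payment $15,247.45.
Month 4: interest $216.01; balance after payment $15,013.45.
Month 5: interest $212.69; balance after payment $14,776.14.
Month 6: interest $209.33; balance after payment $14,535.47.
Month 7: interest $205.92; balance after payment $14,291.39.

$14,291.39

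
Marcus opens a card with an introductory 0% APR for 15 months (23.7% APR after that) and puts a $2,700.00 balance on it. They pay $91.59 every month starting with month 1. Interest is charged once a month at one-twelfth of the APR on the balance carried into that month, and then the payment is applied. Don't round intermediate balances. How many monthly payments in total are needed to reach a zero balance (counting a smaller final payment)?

33 payments

Promo months 1–15 at r₀ = 0%/12 = 0; months 16+ at r₁ = 23.7%/12 = 0.01975.
After month 15 (no interest yet): B = $2,700.00 − 15·$91.59 = $1,326.15.
Then at r₁ with $91.59/mo: n₂ = −ln(1 − r₁·B/P)/ln(1+r₁) ≈ 17.22 → 18 more payments.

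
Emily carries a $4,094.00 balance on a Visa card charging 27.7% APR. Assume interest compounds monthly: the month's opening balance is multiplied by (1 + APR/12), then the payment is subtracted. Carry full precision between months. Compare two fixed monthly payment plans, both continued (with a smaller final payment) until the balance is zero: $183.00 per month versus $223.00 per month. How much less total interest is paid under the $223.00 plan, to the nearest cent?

$439.04

Monthly rate r = 27.7%/12 = 2.30833% = 0.0230833.
At $183.00/mo: n = ⌈−ln(1 − rB₀/P)/ln(1+r)⌉ = 32 payments (last $153.21); total interest = total paid − $4,094.00 = $1,732.21.
At $223.00/mo: 25 payments (last $35.17); total interest $1,293.17.
Interest saved = $1,732.21 − $1,293.17 = $439.04.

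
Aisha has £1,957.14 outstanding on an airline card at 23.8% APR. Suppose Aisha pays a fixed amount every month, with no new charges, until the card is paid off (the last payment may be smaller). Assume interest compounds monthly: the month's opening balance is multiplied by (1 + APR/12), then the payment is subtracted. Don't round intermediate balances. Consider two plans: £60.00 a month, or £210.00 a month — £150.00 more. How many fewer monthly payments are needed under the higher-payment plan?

Monthly rate r = 23.8%/12 = 1.98333% = 0.0198333.
At £60.00/mo: n = ⌈−ln(1 − rB₀/P)/ln(1+r)⌉ = 54 payments (last £0.77); total interest = total paid − £1,957.14 = £1,223.63.
At £210.00/mo: 11 payments (last £85.83); total interest £228.69.
Payments saved = 54 − 11 = 43.

43 fewer payments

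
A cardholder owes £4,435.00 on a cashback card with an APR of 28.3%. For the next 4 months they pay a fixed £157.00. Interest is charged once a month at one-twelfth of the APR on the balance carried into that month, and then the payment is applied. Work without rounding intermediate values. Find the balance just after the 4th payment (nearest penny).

Monthly rate r = 28.3%/12 = 2.35833% = 0.0235833.
Each month: B ← B·(1+r) − £157.00.
Month 1: interest £104.59; balance after payment £4,382.59.
Month 2: interest £103.36; balance after payment £4,328.95.
Month 3: interest £102.09; balance after payment £4,274.04.
Month 4: interest £100.80; balance after payment £4,217.84.

£4,217.84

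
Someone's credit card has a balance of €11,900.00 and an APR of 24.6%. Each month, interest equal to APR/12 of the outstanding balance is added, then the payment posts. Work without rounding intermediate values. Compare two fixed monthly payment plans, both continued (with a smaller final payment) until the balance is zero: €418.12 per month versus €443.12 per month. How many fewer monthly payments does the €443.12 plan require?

4 fewer payments

Monthly rate r = 24.6%/12 = 2.05% = 0.0205.
At €418.12/mo: n = ⌈−ln(1 − rB₀/P)/ln(1+r)⌉ = 44 payments (last €65.47); total interest = total paid − €11,900.00 = €6,144.63.
At €443.12/mo: 40 payments (last €181.60); total interest €5,563.28.
Payments saved = 44 − 40 = 4.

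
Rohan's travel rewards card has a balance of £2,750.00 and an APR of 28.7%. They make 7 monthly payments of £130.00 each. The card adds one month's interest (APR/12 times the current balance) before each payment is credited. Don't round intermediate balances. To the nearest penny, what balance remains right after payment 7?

Monthly rate r = 28.7%/12 = 2.39167% = 0.0239167.
Each month: B ← B·(1+r) − £130.00.
Month 1: interest £65.77; balance after payment £2,685.77.
Month 2: interest £64.23; balance after payment £2,620.01.
Month 3: interest £62.66; balance after payment £2,552.67.
Month 4: interest £61.05; balance after payment £2,483.72.
Month 5: interest £59.40; balance after payment £2,413.12.
Month 6: interest £57.71; balance after payment £2,340.83.
Month 7: interest £55.98; balance after payment £2,266.82.

£2,266.82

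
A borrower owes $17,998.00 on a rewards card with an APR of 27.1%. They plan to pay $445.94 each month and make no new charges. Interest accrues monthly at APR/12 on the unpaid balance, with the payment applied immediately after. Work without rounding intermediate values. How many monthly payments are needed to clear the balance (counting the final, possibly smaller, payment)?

Monthly rate r = 27.1%/12 = 2.25833% = 0.0225833.
Recurrence: B ← B·(1+r) − $445.94.
Month 1: interest $406.45; balance after payment $17,958.51.
Month 2: interest $405.56; balance after payment $17,918.14.
Closed form: n = −ln(1 − rB₀/P)/ln(1+r) = −ln(0.088544)/ln(1.02258) ≈ 108.555, so the balance reaches zero during payment 109.

109 payments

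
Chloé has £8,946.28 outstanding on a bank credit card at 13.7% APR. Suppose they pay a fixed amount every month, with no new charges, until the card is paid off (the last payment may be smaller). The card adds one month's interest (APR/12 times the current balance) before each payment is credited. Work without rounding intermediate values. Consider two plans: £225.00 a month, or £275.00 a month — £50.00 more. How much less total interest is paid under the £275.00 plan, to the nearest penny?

Monthly rate r = 13.7%/12 = 1.14167% = 0.0114167.
At £225.00/mo: n = ⌈−ln(1 − rB₀/P)/ln(1+r)⌉ = 54 payments (last £67.11); total interest = total paid − £8,946.28 = £3,045.83.
At £275.00/mo: 41 payments (last £247.00); total interest £2,300.72.
Interest saved = £3,045.83 − £2,300.72 = £745.11.

£745.11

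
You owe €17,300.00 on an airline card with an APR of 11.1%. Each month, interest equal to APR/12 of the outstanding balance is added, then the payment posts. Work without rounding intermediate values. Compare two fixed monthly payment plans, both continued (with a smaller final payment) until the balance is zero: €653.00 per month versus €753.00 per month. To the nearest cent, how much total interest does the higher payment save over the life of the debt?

Monthly rate r = 11.1%/12 = 0.925% = 0.00925.
At €653.00/mo: n = ⌈−ln(1 − rB₀/P)/ln(1+r)⌉ = 31 payments (last €347.85); total interest = total paid − €17,300.00 = €2,637.85.
At €753.00/mo: 26 payments (last €713.79); total interest €2,238.79.
Interest saved = €2,637.85 − €2,238.79 = €399.06.

€399.06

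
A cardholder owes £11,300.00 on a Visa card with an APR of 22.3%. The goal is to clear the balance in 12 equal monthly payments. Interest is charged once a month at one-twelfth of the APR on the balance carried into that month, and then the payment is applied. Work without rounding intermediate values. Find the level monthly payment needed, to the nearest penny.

£1,059.25

Monthly rate r = 22.3%/12 = 1.85833% = 0.0185833.
Level-payment amortization: P = B₀·r / (1 − (1+r)^(−n)) = 11300.00·0.0185833 / (1 − 1.01858^(−12)).
Denominator 1 − (1+r)^(−12) = 0.198245859.
P = 209.992 / 0.198245859 ≈ 1059.25.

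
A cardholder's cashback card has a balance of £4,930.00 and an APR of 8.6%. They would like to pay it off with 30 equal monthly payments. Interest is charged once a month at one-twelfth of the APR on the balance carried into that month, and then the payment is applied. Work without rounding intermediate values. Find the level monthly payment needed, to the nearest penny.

£183.22

Monthly rate r = 8.6%/12 = 0.716667% = 0.00716667.
Level-payment amortization: P = B₀·r / (1 − (1+r)^(−n)) = 4930.00·0.00716667 / (1 − 1.00717^(−30)).
Denominator 1 − (1+r)^(−30) = 0.192839903.
P = 35.3317 / 0.192839903 ≈ 183.22.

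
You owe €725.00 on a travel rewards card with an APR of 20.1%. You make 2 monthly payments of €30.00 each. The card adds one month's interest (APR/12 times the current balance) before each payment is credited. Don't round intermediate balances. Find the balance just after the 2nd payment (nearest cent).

Monthly rate r = 20.1%/12 = 1.675% = 0.01675.
Each month: B ← B·(1+r) − €30.00.
Month 1: interest €12.14; balance after payment €707.14.
Month 2: interest €11.84; balance after payment €688.99.

€688.99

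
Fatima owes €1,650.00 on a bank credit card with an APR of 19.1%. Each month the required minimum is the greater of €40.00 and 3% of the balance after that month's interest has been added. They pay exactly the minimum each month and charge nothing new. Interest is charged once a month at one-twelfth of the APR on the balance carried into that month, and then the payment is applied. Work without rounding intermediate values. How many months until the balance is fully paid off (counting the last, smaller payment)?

63 months

Monthly rate r = 19.1%/12 = 1.59167% = 0.0159167.
While 3% of the post-interest balance exceeds €40.00, each month B ← (B·(1+r))·(1 − 0.03), i.e. B shrinks by the factor (1+r)·0.97 = 0.98544.
This holds for months 1–16. Entering month 17 the balance is €1,304.85; 3% of the post-interest balance is now below €40.00, so the flat €40.00 minimum applies from here.
From month 17 a fixed €40.00 at rate r clears €1,304.85 in 47 more payments. Total: 16 + 47 = 63 months.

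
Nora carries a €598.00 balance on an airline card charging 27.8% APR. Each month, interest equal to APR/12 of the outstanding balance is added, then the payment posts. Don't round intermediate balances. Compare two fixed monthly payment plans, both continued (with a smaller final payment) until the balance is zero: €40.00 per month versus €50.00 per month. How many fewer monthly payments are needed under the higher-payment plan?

Monthly rate r = 27.8%/12 = 2.31667% = 0.0231667.
At €40.00/mo: n = ⌈−ln(1 − rB₀/P)/ln(1+r)⌉ = 19 payments (last €22.69); total interest = total paid − €598.00 = €144.69.
At €50.00/mo: 15 payments (last €8.41); total interest €110.41.
Payments saved = 19 − 15 = 4.

4 fewer payments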